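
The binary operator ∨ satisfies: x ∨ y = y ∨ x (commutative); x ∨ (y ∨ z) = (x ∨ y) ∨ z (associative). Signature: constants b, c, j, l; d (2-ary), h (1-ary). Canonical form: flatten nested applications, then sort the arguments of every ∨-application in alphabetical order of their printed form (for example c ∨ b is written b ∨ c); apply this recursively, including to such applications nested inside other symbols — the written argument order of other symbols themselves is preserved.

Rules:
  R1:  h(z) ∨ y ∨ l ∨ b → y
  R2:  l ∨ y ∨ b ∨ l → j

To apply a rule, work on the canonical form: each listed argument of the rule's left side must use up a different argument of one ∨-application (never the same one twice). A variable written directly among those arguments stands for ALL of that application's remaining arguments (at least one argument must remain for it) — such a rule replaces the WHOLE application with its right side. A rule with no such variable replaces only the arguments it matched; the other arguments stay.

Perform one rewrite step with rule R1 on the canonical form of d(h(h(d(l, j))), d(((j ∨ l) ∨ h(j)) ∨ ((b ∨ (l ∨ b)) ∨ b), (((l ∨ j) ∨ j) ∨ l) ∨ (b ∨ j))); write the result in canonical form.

Answer: d(h(h(d(l, j))), d(b ∨ b ∨ j ∨ l, b ∨ j ∨ j ∨ j ∨ l ∨ l))

Derivation:
Canonical form:  d(h(h(d(l, j))), d(b ∨ b ∨ b ∨ h(j) ∨ j ∨ l ∨ l, b ∨ j ∨ j ∨ j ∨ l ∨ l))
Apply R1:  consuming b, h(j), l;  y := b ∨ b ∨ j ∨ l, z := j
The extension variable absorbs all remaining arguments, so the whole application is rewritten.
Giving:  d(h(h(d(l, j))), d(b ∨ b ∨ j ∨ l, b ∨ j ∨ j ∨ j ∨ l ∨ l))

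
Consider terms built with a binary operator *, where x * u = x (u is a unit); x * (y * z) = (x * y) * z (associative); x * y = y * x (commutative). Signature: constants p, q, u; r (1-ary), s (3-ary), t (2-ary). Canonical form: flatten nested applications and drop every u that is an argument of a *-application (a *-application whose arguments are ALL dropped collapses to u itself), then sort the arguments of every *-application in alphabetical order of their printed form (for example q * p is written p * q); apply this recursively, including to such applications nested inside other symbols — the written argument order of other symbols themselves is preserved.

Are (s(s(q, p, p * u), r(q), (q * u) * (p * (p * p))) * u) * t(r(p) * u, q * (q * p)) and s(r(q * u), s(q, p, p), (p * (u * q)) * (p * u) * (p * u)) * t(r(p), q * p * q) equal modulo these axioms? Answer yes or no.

Left:  (s(s(q, p, p * u), r(q), (q * u) * (p * (p * p))) * u) * t(r(p) * u, q * (q * p))
  Flatten:  s(s(q, p, p * u), r(q), (q * u) * (p * (p * p))) * u * t(r(p) * u, q * (q * p))
  Canonicalize subterm:  s(s(q, p, p * u), r(q), (q * u) * (p * (p * p)))  →  s(s(q, p, p), r(q), p * p * p * q)
  Inside:  t(r(p) * u, q * (q * p))  →  t(r(p), p * q * q)
  Unit:  drop u
  Sort:  s(s(q, p, p), r(q), p * p * p * q) * t(r(p), p * q * q)
Right:  s(r(q * u), s(q, p, p), (p * (u * q)) * (p * u) * (p * u)) * t(r(p), q * p * q)
  Canonicalize subterm:  s(r(q * u), s(q, p, p), (p * (u * q)) * (p * u) * (p * u))  →  s(r(q), s(q, p, p), p * p * p * q)
  Canonicalize subterm:  t(r(p), q * p * q)  →  t(r(p), p * q * q)
  Sort arguments:  s(r(q), s(q, p, p), p * p * p * q) * t(r(p), p * q * q)

Answer: no — s(s(q, p, p), r(q), p * p * p * q) * t(r(p), p * q * q) vs s(r(q), s(q, p, p), p * p * p * q) * t(r(p), p * q * q)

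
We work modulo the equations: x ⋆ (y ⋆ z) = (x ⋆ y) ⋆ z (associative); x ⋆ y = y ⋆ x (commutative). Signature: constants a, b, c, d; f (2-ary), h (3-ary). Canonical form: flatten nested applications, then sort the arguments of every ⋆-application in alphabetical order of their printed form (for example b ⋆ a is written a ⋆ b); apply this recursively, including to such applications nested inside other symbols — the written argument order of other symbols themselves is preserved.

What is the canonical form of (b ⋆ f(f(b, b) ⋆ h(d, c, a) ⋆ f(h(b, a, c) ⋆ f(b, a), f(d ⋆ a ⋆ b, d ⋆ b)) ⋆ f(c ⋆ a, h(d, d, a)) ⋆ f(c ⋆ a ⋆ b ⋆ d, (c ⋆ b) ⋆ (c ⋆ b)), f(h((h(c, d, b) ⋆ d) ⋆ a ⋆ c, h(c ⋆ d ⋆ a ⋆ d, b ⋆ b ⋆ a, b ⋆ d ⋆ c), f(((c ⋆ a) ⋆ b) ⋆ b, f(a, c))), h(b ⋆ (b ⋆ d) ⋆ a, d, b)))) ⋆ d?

Merge nested applications:  b ⋆ f(f(b, b) ⋆ h(d, c, a) ⋆ f(h(b, a, c) ⋆ f(b, a), f(d ⋆ a ⋆ b, d ⋆ b)) ⋆ f(c ⋆ a, h(d, d, a)) ⋆ f(c ⋆ a ⋆ b ⋆ d, (c ⋆ b) ⋆ (c ⋆ b)), f(h((h(c, d, b) ⋆ d) ⋆ a ⋆ c, h(c ⋆ d ⋆ a ⋆ d, b ⋆ b ⋆ a, b ⋆ d ⋆ c), f(((c ⋆ a) ⋆ b) ⋆ b, f(a, c))), h(b ⋆ (b ⋆ d) ⋆ a, d, b))) ⋆ d
Simplify inside:  f(f(b, b) ⋆ h(d, c, a) ⋆ f(h(b, a, c) ⋆ f(b, a), f(d ⋆ a ⋆ b, d ⋆ b)) ⋆ f(c ⋆ a, h(d, d, a)) ⋆ f(c ⋆ a ⋆ b ⋆ d, (c ⋆ b) ⋆ (c ⋆ b)), f(h((h(c, d, b) ⋆ d) ⋆ a ⋆ c, h(c ⋆ d ⋆ a ⋆ d, b ⋆ b ⋆ a, b ⋆ d ⋆ c), f(((c ⋆ a) ⋆ b) ⋆ b, f(a, c))), h(b ⋆ (b ⋆ d) ⋆ a, d, b)))  →  f(f(a ⋆ b ⋆ c ⋆ d, b ⋆ b ⋆ c ⋆ c) ⋆ f(a ⋆ c, h(d, d, a)) ⋆ f(b, b) ⋆ f(f(b, a) ⋆ h(b, a, c), f(a ⋆ b ⋆ d, b ⋆ d)) ⋆ h(d, c, a), f(h(a ⋆ c ⋆ d ⋆ h(c, d, b), h(a ⋆ c ⋆ d ⋆ d, a ⋆ b ⋆ b, b ⋆ c ⋆ d), f(a ⋆ b ⋆ b ⋆ c, f(a, c))), h(a ⋆ b ⋆ b ⋆ d, d, b)))
Sort:  b ⋆ d ⋆ f(f(a ⋆ b ⋆ c ⋆ d, b ⋆ b ⋆ c ⋆ c) ⋆ f(a ⋆ c, h(d, d, a)) ⋆ f(b, b) ⋆ f(f(b, a) ⋆ h(b, a, c), f(a ⋆ b ⋆ d, b ⋆ d)) ⋆ h(d, c, a), f(h(a ⋆ c ⋆ d ⋆ h(c, d, b), h(a ⋆ c ⋆ d ⋆ d, a ⋆ b ⋆ b, b ⋆ c ⋆ d), f(a ⋆ b ⋆ b ⋆ c, f(a, c))), h(a ⋆ b ⋆ b ⋆ d, d, b)))

Answer: b ⋆ d ⋆ f(f(a ⋆ b ⋆ c ⋆ d, b ⋆ b ⋆ c ⋆ c) ⋆ f(a ⋆ c, h(d, d, a)) ⋆ f(b, b) ⋆ f(f(b, a) ⋆ h(b, a, c), f(a ⋆ b ⋆ d, b ⋆ d)) ⋆ h(d, c, a), f(h(a ⋆ c ⋆ d ⋆ h(c, d, b), h(a ⋆ c ⋆ d ⋆ d, a ⋆ b ⋆ b, b ⋆ c ⋆ d), f(a ⋆ b ⋆ b ⋆ c, f(a, c))), h(a ⋆ b ⋆ b ⋆ d, d, b)))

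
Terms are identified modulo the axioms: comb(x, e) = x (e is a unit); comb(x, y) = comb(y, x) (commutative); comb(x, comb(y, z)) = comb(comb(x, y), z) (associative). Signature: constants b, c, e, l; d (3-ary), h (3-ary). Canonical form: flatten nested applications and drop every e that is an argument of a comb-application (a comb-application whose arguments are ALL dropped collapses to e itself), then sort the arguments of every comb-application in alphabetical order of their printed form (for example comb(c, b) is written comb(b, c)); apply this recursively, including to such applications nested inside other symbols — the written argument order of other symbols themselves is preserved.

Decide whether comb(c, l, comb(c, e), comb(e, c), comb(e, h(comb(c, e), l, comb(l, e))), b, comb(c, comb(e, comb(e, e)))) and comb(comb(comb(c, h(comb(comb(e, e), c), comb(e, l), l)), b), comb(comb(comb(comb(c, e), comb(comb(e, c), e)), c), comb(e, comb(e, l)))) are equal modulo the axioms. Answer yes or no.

Answer: yes — both canonical forms are comb(b, c, c, c, c, h(c, l, l), l)

Derivation:
Left:  comb(c, l, comb(c, e), comb(e, c), comb(e, h(comb(c, e), l, comb(l, e))), b, comb(c, comb(e, comb(e, e))))
  Un-nest:  comb(c, l, c, e, e, c, e, h(comb(c, e), l, comb(l, e)), b, c, e, e, e)
  Simplify inside:  h(comb(c, e), l, comb(l, e))  →  h(c, l, l)
  Drop the unit:  drop e (×6)
  Sort arguments:  comb(b, c, c, c, c, h(c, l, l), l)
Right:  comb(comb(comb(c, h(comb(comb(e, e), c), comb(e, l), l)), b), comb(comb(comb(comb(c, e), comb(comb(e, c), e)), c), comb(e, comb(e, l))))
  Flatten:  comb(c, h(comb(comb(e, e), c), comb(e, l), l), b, c, e, e, c, e, c, e, e, l)
  Inside:  h(comb(comb(e, e), c), comb(e, l), l)  →  h(c, l, l)
  Unit:  drop e (×5)
  Sort:  comb(b, c, c, c, c, h(c, l, l), l)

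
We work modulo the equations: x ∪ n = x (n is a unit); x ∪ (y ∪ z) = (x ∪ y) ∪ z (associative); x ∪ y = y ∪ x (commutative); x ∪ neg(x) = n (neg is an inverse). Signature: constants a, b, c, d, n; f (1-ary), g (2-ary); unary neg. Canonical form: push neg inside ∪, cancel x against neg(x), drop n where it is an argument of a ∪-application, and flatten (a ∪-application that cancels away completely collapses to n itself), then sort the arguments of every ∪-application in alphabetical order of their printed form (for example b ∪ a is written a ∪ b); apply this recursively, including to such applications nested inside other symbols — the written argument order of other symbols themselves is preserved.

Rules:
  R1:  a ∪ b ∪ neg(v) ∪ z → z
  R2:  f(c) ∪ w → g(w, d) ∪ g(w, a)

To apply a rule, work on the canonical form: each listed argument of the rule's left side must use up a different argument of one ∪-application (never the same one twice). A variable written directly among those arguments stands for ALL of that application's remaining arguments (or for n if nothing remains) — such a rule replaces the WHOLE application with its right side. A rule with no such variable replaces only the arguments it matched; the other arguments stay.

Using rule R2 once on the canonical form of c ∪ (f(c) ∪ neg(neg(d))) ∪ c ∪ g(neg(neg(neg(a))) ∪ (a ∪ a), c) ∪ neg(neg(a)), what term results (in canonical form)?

Answer: g(a ∪ c ∪ c ∪ d ∪ g(a, c), a) ∪ g(a ∪ c ∪ c ∪ d ∪ g(a, c), d)

Derivation:
Canonical form:  a ∪ c ∪ c ∪ d ∪ f(c) ∪ g(a, c)
Apply R2:  consuming f(c);  w := a ∪ c ∪ c ∪ d ∪ g(a, c)
Every leftover argument binds to the variable; the entire application is replaced.
New term:  g(a ∪ c ∪ c ∪ d ∪ g(a, c), a) ∪ g(a ∪ c ∪ c ∪ d ∪ g(a, c), d)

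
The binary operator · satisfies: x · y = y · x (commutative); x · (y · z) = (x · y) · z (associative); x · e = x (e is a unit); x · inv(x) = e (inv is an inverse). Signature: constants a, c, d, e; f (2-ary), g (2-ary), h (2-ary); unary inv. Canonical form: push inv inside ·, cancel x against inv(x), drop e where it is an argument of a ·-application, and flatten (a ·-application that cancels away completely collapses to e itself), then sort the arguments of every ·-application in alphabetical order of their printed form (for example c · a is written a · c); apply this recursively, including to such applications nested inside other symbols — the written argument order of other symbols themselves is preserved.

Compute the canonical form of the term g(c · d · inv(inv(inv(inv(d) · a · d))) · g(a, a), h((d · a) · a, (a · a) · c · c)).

Answer: g(c · d · g(a, a) · inv(a), h(a · a · d, a · a · c · c))

Derivation:
Focus inside:  c · d · inv(inv(inv(inv(d) · a · d))) · g(a, a)
Push inv inside:  distribute inv over · and collapse double inv
Combine occurrences:  c · d · inv(a) · g(a, a)
Sort:  c · d · g(a, a) · inv(a)
Put back:  g(c · d · g(a, a) · inv(a), h(a · a · d, a · a · c · c))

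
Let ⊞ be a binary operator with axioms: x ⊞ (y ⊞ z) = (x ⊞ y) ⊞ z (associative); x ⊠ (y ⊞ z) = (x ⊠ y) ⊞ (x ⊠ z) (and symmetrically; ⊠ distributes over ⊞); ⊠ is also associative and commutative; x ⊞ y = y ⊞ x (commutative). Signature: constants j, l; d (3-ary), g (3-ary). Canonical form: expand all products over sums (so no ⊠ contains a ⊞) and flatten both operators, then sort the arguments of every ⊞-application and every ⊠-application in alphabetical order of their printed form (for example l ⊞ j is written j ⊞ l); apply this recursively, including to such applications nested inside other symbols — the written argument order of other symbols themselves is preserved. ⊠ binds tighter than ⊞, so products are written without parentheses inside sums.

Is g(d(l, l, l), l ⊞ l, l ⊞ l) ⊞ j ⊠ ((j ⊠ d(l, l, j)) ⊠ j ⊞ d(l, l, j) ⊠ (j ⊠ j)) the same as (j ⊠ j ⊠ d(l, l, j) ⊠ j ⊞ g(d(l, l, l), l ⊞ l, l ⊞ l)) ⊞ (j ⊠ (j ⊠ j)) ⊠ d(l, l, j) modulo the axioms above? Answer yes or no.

Left:  g(d(l, l, l), l ⊞ l, l ⊞ l) ⊞ j ⊠ ((j ⊠ d(l, l, j)) ⊠ j ⊞ d(l, l, j) ⊠ (j ⊠ j))
  Expand:  g(d(l, l, l), l ⊞ l, l ⊞ l) ⊞ d(l, l, j) ⊠ j ⊠ j ⊠ j ⊞ d(l, l, j) ⊠ j ⊠ j ⊠ j
  Order the arguments:  d(l, l, j) ⊠ j ⊠ j ⊠ j ⊞ d(l, l, j) ⊠ j ⊠ j ⊠ j ⊞ g(d(l, l, l), l ⊞ l, l ⊞ l)
Right:  (j ⊠ j ⊠ d(l, l, j) ⊠ j ⊞ g(d(l, l, l), l ⊞ l, l ⊞ l)) ⊞ (j ⊠ (j ⊠ j)) ⊠ d(l, l, j)
  Un-nest:  d(l, l, j) ⊠ j ⊠ j ⊠ j ⊞ g(d(l, l, l), l ⊞ l, l ⊞ l) ⊞ d(l, l, j) ⊠ j ⊠ j ⊠ j
  Sort:  d(l, l, j) ⊠ j ⊠ j ⊠ j ⊞ d(l, l, j) ⊠ j ⊠ j ⊠ j ⊞ g(d(l, l, l), l ⊞ l, l ⊞ l)

Answer: yes — both canonical forms are d(l, l, j) ⊠ j ⊠ j ⊠ j ⊞ d(l, l, j) ⊠ j ⊠ j ⊠ j ⊞ g(d(l, l, l), l ⊞ l, l ⊞ l)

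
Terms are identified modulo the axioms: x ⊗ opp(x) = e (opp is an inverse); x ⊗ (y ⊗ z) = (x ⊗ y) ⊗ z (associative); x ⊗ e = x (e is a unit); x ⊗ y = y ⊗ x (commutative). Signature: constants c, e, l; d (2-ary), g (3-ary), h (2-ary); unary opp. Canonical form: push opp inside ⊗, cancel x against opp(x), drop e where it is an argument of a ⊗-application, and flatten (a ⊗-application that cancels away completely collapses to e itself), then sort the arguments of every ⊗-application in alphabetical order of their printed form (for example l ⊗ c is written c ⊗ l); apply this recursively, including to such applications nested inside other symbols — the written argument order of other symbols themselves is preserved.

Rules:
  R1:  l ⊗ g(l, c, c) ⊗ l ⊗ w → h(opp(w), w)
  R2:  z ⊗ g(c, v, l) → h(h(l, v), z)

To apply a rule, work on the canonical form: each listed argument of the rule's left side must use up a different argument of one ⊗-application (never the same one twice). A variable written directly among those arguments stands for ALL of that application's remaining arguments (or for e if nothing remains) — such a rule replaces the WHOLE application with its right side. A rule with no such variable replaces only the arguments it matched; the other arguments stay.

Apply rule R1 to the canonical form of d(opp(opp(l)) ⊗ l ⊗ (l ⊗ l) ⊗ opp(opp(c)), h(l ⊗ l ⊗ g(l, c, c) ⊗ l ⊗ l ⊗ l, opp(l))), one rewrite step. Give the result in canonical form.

Canonical form:  d(c ⊗ l ⊗ l ⊗ l ⊗ l, h(g(l, c, c) ⊗ l ⊗ l ⊗ l ⊗ l ⊗ l, opp(l)))
R1 matches:  uses g(l, c, c), l, l;  w := l ⊗ l ⊗ l
The variable takes the whole remainder — replace the entire application.
Result:  d(c ⊗ l ⊗ l ⊗ l ⊗ l, h(h(opp(l) ⊗ opp(l) ⊗ opp(l), l ⊗ l ⊗ l), opp(l)))

Answer: d(c ⊗ l ⊗ l ⊗ l ⊗ l, h(h(opp(l) ⊗ opp(l) ⊗ opp(l), l ⊗ l ⊗ l), opp(l)))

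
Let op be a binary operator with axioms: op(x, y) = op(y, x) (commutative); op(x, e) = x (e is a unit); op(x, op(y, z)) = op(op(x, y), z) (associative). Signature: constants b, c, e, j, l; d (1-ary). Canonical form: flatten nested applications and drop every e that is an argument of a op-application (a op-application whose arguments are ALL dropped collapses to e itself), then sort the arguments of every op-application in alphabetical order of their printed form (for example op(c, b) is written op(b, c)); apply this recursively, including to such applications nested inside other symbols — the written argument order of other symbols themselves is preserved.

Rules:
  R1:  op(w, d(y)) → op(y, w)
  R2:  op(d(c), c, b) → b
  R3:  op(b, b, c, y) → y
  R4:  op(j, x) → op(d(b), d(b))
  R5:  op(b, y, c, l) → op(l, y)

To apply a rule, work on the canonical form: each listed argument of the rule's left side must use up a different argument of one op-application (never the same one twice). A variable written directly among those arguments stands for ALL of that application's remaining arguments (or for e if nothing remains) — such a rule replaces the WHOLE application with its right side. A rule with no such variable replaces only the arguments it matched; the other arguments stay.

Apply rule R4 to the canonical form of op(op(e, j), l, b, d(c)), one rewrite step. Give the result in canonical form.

Canonical form:  op(b, d(c), j, l)
Match R4:  consume j;  x := op(b, d(c), l)
Every leftover argument binds to the variable; the entire application is replaced.
New term:  op(d(b), d(b))

Answer: op(d(b), d(b))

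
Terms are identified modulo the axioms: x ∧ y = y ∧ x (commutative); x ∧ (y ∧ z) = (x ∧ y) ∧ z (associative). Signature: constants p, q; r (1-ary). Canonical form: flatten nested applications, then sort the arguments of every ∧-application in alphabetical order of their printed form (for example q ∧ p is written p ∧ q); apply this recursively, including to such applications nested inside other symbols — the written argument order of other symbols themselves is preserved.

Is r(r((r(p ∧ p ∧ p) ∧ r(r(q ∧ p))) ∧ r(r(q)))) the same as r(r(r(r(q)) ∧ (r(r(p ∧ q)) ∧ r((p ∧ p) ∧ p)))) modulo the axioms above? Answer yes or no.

Answer: yes — both canonical forms are r(r(r(p ∧ p ∧ p) ∧ r(r(p ∧ q)) ∧ r(r(q))))

Derivation:
Left:  r(r((r(p ∧ p ∧ p) ∧ r(r(q ∧ p))) ∧ r(r(q))))
  Focus inside:  (r(p ∧ p ∧ p) ∧ r(r(q ∧ p))) ∧ r(r(q))
  Flatten:  r(p ∧ p ∧ p) ∧ r(r(q ∧ p)) ∧ r(r(q))
  Inside:  r(r(q ∧ p))  →  r(r(p ∧ q))
  Sort arguments:  r(p ∧ p ∧ p) ∧ r(r(p ∧ q)) ∧ r(r(q))
  Reassemble:  r(r(r(p ∧ p ∧ p) ∧ r(r(p ∧ q)) ∧ r(r(q))))
Right:  r(r(r(r(q)) ∧ (r(r(p ∧ q)) ∧ r((p ∧ p) ∧ p))))
  Focus inside:  r(r(q)) ∧ (r(r(p ∧ q)) ∧ r((p ∧ p) ∧ p))
  Merge nested applications:  r(r(q)) ∧ r(r(p ∧ q)) ∧ r((p ∧ p) ∧ p)
  Canonicalize subterm:  r((p ∧ p) ∧ p)  →  r(p ∧ p ∧ p)
  Sort arguments:  r(p ∧ p ∧ p) ∧ r(r(p ∧ q)) ∧ r(r(q))
  Put back:  r(r(r(p ∧ p ∧ p) ∧ r(r(p ∧ q)) ∧ r(r(q))))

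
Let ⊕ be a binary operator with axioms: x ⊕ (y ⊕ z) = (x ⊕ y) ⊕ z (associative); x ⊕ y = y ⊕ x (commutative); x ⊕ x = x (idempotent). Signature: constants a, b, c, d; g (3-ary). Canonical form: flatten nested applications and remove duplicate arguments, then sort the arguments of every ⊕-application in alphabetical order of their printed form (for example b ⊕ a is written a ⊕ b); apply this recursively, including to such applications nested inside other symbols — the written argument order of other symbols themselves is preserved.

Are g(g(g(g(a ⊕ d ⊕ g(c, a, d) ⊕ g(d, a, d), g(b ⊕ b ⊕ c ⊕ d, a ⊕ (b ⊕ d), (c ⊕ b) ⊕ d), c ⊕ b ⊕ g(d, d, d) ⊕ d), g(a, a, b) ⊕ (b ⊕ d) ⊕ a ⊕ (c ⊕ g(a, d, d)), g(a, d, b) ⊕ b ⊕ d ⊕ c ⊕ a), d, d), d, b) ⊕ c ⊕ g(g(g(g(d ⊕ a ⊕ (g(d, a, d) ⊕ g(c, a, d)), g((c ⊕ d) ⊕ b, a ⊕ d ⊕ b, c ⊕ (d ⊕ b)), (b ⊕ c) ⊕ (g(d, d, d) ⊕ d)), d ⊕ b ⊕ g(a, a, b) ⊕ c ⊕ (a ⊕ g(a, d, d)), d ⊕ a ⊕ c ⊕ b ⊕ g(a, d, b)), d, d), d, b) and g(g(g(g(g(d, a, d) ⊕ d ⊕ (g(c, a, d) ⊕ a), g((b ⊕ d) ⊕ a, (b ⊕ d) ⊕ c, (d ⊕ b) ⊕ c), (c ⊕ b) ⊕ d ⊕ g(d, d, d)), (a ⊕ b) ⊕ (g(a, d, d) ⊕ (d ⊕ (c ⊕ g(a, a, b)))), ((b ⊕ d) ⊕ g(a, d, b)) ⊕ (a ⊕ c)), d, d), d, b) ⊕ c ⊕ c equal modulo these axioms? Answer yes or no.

Answer: no — c ⊕ g(g(g(g(a ⊕ d ⊕ g(c, a, d) ⊕ g(d, a, d), g(b ⊕ c ⊕ d, a ⊕ b ⊕ d, b ⊕ c ⊕ d), b ⊕ c ⊕ d ⊕ g(d, d, d)), a ⊕ b ⊕ c ⊕ d ⊕ g(a, a, b) ⊕ g(a, d, d), a ⊕ b ⊕ c ⊕ d ⊕ g(a, d, b)), d, d), d, b) vs c ⊕ g(g(g(g(a ⊕ d ⊕ g(c, a, d) ⊕ g(d, a, d), g(a ⊕ b ⊕ d, b ⊕ c ⊕ d, b ⊕ c ⊕ d), b ⊕ c ⊕ d ⊕ g(d, d, d)), a ⊕ b ⊕ c ⊕ d ⊕ g(a, a, b) ⊕ g(a, d, d), a ⊕ b ⊕ c ⊕ d ⊕ g(a, d, b)), d, d), d, b)

Derivation:
Left:  g(g(g(g(a ⊕ d ⊕ g(c, a, d) ⊕ g(d, a, d), g(b ⊕ b ⊕ c ⊕ d, a ⊕ (b ⊕ d), (c ⊕ b) ⊕ d), c ⊕ b ⊕ g(d, d, d) ⊕ d), g(a, a, b) ⊕ (b ⊕ d) ⊕ a ⊕ (c ⊕ g(a, d, d)), g(a, d, b) ⊕ b ⊕ d ⊕ c ⊕ a), d, d), d, b) ⊕ c ⊕ g(g(g(g(d ⊕ a ⊕ (g(d, a, d) ⊕ g(c, a, d)), g((c ⊕ d) ⊕ b, a ⊕ d ⊕ b, c ⊕ (d ⊕ b)), (b ⊕ c) ⊕ (g(d, d, d) ⊕ d)), d ⊕ b ⊕ g(a, a, b) ⊕ c ⊕ (a ⊕ g(a, d, d)), d ⊕ a ⊕ c ⊕ b ⊕ g(a, d, b)), d, d), d, b)
  Simplify inside:  g(g(g(g(a ⊕ d ⊕ g(c, a, d) ⊕ g(d, a, d), g(b ⊕ b ⊕ c ⊕ d, a ⊕ (b ⊕ d), (c ⊕ b) ⊕ d), c ⊕ b ⊕ g(d, d, d) ⊕ d), g(a, a, b) ⊕ (b ⊕ d) ⊕ a ⊕ (c ⊕ g(a, d, d)), g(a, d, b) ⊕ b ⊕ d ⊕ c ⊕ a), d, d), d, b)  →  g(g(g(g(a ⊕ d ⊕ g(c, a, d) ⊕ g(d, a, d), g(b ⊕ c ⊕ d, a ⊕ b ⊕ d, b ⊕ c ⊕ d), b ⊕ c ⊕ d ⊕ g(d, d, d)), a ⊕ b ⊕ c ⊕ d ⊕ g(a, a, b) ⊕ g(a, d, d), a ⊕ b ⊕ c ⊕ d ⊕ g(a, d, b)), d, d), d, b)
  Inside:  g(g(g(g(d ⊕ a ⊕ (g(d, a, d) ⊕ g(c, a, d)), g((c ⊕ d) ⊕ b, a ⊕ d ⊕ b, c ⊕ (d ⊕ b)), (b ⊕ c) ⊕ (g(d, d, d) ⊕ d)), d ⊕ b ⊕ g(a, a, b) ⊕ c ⊕ (a ⊕ g(a, d, d)), d ⊕ a ⊕ c ⊕ b ⊕ g(a, d, b)), d, d), d, b)  →  g(g(g(g(a ⊕ d ⊕ g(c, a, d) ⊕ g(d, a, d), g(b ⊕ c ⊕ d, a ⊕ b ⊕ d, b ⊕ c ⊕ d), b ⊕ c ⊕ d ⊕ g(d, d, d)), a ⊕ b ⊕ c ⊕ d ⊕ g(a, a, b) ⊕ g(a, d, d), a ⊕ b ⊕ c ⊕ d ⊕ g(a, d, b)), d, d), d, b)
  Drop duplicates:  drop duplicate g(g(g(g(a ⊕ d ⊕ g(c, a, d) ⊕ g(d, a, d), g(b ⊕ c ⊕ d, a ⊕ b ⊕ d, b ⊕ c ⊕ d), b ⊕ c ⊕ d ⊕ g(d, d, d)), a ⊕ b ⊕ c ⊕ d ⊕ g(a, a, b) ⊕ g(a, d, d), a ⊕ b ⊕ c ⊕ d ⊕ g(a, d, b)), d, d), d, b)
  Sort arguments:  c ⊕ g(g(g(g(a ⊕ d ⊕ g(c, a, d) ⊕ g(d, a, d), g(b ⊕ c ⊕ d, a ⊕ b ⊕ d, b ⊕ c ⊕ d), b ⊕ c ⊕ d ⊕ g(d, d, d)), a ⊕ b ⊕ c ⊕ d ⊕ g(a, a, b) ⊕ g(a, d, d), a ⊕ b ⊕ c ⊕ d ⊕ g(a, d, b)), d, d), d, b)
Right:  g(g(g(g(g(d, a, d) ⊕ d ⊕ (g(c, a, d) ⊕ a), g((b ⊕ d) ⊕ a, (b ⊕ d) ⊕ c, (d ⊕ b) ⊕ c), (c ⊕ b) ⊕ d ⊕ g(d, d, d)), (a ⊕ b) ⊕ (g(a, d, d) ⊕ (d ⊕ (c ⊕ g(a, a, b)))), ((b ⊕ d) ⊕ g(a, d, b)) ⊕ (a ⊕ c)), d, d), d, b) ⊕ c ⊕ c
  Simplify inside:  g(g(g(g(g(d, a, d) ⊕ d ⊕ (g(c, a, d) ⊕ a), g((b ⊕ d) ⊕ a, (b ⊕ d) ⊕ c, (d ⊕ b) ⊕ c), (c ⊕ b) ⊕ d ⊕ g(d, d, d)), (a ⊕ b) ⊕ (g(a, d, d) ⊕ (d ⊕ (c ⊕ g(a, a, b)))), ((b ⊕ d) ⊕ g(a, d, b)) ⊕ (a ⊕ c)), d, d), d, b)  →  g(g(g(g(a ⊕ d ⊕ g(c, a, d) ⊕ g(d, a, d), g(a ⊕ b ⊕ d, b ⊕ c ⊕ d, b ⊕ c ⊕ d), b ⊕ c ⊕ d ⊕ g(d, d, d)), a ⊕ b ⊕ c ⊕ d ⊕ g(a, a, b) ⊕ g(a, d, d), a ⊕ b ⊕ c ⊕ d ⊕ g(a, d, b)), d, d), d, b)
  Drop duplicates:  drop duplicate c
  Sort arguments:  c ⊕ g(g(g(g(a ⊕ d ⊕ g(c, a, d) ⊕ g(d, a, d), g(a ⊕ b ⊕ d, b ⊕ c ⊕ d, b ⊕ c ⊕ d), b ⊕ c ⊕ d ⊕ g(d, d, d)), a ⊕ b ⊕ c ⊕ d ⊕ g(a, a, b) ⊕ g(a, d, d), a ⊕ b ⊕ c ⊕ d ⊕ g(a, d, b)), d, d), d, b)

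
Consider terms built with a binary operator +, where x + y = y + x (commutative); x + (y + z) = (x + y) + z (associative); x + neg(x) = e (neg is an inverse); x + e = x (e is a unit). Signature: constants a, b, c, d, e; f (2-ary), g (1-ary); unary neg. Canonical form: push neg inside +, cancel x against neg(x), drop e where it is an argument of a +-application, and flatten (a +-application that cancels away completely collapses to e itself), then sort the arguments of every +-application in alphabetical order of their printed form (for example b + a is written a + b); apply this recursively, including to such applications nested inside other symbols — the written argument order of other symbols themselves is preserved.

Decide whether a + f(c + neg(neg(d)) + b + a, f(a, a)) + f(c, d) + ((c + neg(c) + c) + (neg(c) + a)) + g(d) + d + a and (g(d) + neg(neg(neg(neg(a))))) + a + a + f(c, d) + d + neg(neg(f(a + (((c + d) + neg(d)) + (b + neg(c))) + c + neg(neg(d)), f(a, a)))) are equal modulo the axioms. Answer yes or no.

Answer: yes — both canonical forms are a + a + a + d + f(a + b + c + d, f(a, a)) + f(c, d) + g(d)

Derivation:
Left:  a + f(c + neg(neg(d)) + b + a, f(a, a)) + f(c, d) + ((c + neg(c) + c) + (neg(c) + a)) + g(d) + d + a
  Push neg inside:  distribute neg over + and collapse double neg
  Cancel:  c cancels
  Combine occurrences:  a + a + a + f(a + b + c + d, f(a, a)) + f(c, d) + g(d) + d
  Sort:  a + a + a + d + f(a + b + c + d, f(a, a)) + f(c, d) + g(d)
Right:  (g(d) + neg(neg(neg(neg(a))))) + a + a + f(c, d) + d + neg(neg(f(a + (((c + d) + neg(d)) + (b + neg(c))) + c + neg(neg(d)), f(a, a))))
  Push neg inside:  distribute neg over + and collapse double neg
  Combine occurrences:  g(d) + a + a + a + f(c, d) + d + f(a + b + c + d, f(a, a))
  Order the arguments:  a + a + a + d + f(a + b + c + d, f(a, a)) + f(c, d) + g(d)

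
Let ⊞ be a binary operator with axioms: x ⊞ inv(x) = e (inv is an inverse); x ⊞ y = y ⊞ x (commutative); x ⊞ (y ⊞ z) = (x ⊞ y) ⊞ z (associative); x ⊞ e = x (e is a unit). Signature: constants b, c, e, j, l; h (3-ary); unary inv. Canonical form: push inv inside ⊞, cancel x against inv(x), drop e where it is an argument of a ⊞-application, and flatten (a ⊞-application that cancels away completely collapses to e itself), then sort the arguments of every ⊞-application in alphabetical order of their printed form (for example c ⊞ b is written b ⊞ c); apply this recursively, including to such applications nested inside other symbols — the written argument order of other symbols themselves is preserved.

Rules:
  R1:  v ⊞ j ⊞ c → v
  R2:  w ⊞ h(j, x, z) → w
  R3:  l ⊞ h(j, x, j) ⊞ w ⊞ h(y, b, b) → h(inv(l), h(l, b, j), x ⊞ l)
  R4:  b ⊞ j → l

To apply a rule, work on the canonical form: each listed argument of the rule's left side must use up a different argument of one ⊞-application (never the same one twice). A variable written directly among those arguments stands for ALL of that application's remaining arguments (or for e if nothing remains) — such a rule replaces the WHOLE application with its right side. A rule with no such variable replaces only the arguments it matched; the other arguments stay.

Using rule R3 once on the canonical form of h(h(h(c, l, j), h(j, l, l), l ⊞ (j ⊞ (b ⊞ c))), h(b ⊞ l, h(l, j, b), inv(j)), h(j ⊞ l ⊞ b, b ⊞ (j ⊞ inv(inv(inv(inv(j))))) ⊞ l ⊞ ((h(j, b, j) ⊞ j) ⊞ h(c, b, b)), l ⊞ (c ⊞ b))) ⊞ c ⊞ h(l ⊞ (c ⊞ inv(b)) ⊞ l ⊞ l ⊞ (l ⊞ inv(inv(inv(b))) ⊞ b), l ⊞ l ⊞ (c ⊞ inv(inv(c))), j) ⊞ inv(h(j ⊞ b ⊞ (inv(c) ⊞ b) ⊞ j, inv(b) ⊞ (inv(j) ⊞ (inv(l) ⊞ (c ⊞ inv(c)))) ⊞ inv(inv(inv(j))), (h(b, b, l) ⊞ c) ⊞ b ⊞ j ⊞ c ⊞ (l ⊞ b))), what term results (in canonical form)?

Answer: c ⊞ h(c ⊞ inv(b) ⊞ l ⊞ l ⊞ l ⊞ l, c ⊞ c ⊞ l ⊞ l, j) ⊞ h(h(h(c, l, j), h(j, l, l), b ⊞ c ⊞ j ⊞ l), h(b ⊞ l, h(l, j, b), inv(j)), h(b ⊞ j ⊞ l, h(inv(l), h(l, b, j), b ⊞ l), b ⊞ c ⊞ l)) ⊞ inv(h(b ⊞ b ⊞ inv(c) ⊞ j ⊞ j, inv(b) ⊞ inv(j) ⊞ inv(j) ⊞ inv(l), b ⊞ b ⊞ c ⊞ c ⊞ h(b, b, l) ⊞ j ⊞ l))

Derivation:
Canonical form:  c ⊞ h(c ⊞ inv(b) ⊞ l ⊞ l ⊞ l ⊞ l, c ⊞ c ⊞ l ⊞ l, j) ⊞ h(h(h(c, l, j), h(j, l, l), b ⊞ c ⊞ j ⊞ l), h(b ⊞ l, h(l, j, b), inv(j)), h(b ⊞ j ⊞ l, b ⊞ h(c, b, b) ⊞ h(j, b, j) ⊞ j ⊞ j ⊞ j ⊞ l, b ⊞ c ⊞ l)) ⊞ inv(h(b ⊞ b ⊞ inv(c) ⊞ j ⊞ j, inv(b) ⊞ inv(j) ⊞ inv(j) ⊞ inv(l), b ⊞ b ⊞ c ⊞ c ⊞ h(b, b, l) ⊞ j ⊞ l))
R3 matches:  uses h(c, b, b), h(j, b, j), l;  w := b ⊞ j ⊞ j ⊞ j, x := b, y := c
Every leftover argument binds to the variable; the entire application is replaced.
Result:  c ⊞ h(c ⊞ inv(b) ⊞ l ⊞ l ⊞ l ⊞ l, c ⊞ c ⊞ l ⊞ l, j) ⊞ h(h(h(c, l, j), h(j, l, l), b ⊞ c ⊞ j ⊞ l), h(b ⊞ l, h(l, j, b), inv(j)), h(b ⊞ j ⊞ l, h(inv(l), h(l, b, j), b ⊞ l), b ⊞ c ⊞ l)) ⊞ inv(h(b ⊞ b ⊞ inv(c) ⊞ j ⊞ j, inv(b) ⊞ inv(j) ⊞ inv(j) ⊞ inv(l), b ⊞ b ⊞ c ⊞ c ⊞ h(b, b, l) ⊞ j ⊞ l))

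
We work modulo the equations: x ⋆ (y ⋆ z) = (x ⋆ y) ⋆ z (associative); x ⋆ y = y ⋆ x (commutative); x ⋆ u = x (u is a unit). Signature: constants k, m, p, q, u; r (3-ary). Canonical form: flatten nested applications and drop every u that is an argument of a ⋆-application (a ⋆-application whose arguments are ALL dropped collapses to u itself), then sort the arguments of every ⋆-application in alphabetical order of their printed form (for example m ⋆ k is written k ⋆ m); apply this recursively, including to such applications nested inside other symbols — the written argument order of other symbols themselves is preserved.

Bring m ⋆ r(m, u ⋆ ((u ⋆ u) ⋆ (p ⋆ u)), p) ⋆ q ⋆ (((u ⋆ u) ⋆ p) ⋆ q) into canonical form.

Un-nest:  m ⋆ r(m, u ⋆ ((u ⋆ u) ⋆ (p ⋆ u)), p) ⋆ q ⋆ u ⋆ u ⋆ p ⋆ q
Canonicalize subterm:  r(m, u ⋆ ((u ⋆ u) ⋆ (p ⋆ u)), p)  →  r(m, p, p)
Units out:  drop u (×2)
Sort arguments:  m ⋆ p ⋆ q ⋆ q ⋆ r(m, p, p)

Answer: m ⋆ p ⋆ q ⋆ q ⋆ r(m, p, p)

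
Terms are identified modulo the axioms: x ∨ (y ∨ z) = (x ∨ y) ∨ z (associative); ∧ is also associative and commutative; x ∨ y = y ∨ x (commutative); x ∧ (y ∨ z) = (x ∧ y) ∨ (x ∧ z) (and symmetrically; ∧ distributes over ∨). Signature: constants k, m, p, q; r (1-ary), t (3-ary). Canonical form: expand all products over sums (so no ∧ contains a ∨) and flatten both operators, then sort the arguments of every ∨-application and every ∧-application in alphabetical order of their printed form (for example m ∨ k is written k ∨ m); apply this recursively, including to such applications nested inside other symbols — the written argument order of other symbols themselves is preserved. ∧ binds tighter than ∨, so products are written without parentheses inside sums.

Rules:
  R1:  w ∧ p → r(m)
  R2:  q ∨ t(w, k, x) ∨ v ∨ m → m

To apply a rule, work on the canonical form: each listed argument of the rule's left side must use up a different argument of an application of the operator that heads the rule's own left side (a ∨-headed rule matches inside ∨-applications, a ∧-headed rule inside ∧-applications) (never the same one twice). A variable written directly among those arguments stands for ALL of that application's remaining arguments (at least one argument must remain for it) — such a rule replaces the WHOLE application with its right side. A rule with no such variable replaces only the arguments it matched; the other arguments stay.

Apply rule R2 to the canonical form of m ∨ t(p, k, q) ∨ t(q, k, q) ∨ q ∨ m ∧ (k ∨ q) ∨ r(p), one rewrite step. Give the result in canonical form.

Canonical form:  k ∧ m ∨ m ∨ m ∧ q ∨ q ∨ r(p) ∨ t(p, k, q) ∨ t(q, k, q)
Match R2:  consume m, q, t(p, k, q);  v := k ∧ m ∨ m ∧ q ∨ r(p) ∨ t(q, k, q), w := p, x := q
The variable takes the whole remainder — replace the entire application.
New term:  m

Answer: m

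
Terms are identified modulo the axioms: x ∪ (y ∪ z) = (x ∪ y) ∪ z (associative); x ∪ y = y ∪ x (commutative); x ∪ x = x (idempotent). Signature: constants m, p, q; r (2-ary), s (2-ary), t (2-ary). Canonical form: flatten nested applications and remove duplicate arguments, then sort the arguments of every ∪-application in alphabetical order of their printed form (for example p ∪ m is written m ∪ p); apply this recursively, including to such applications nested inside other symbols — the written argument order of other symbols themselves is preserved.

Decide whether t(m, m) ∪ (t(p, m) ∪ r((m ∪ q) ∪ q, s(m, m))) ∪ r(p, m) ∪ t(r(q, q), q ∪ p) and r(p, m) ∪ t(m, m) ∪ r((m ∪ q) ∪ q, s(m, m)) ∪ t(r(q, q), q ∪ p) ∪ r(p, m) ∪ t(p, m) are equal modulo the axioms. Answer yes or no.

Left:  t(m, m) ∪ (t(p, m) ∪ r((m ∪ q) ∪ q, s(m, m))) ∪ r(p, m) ∪ t(r(q, q), q ∪ p)
  Merge nested applications:  t(m, m) ∪ t(p, m) ∪ r((m ∪ q) ∪ q, s(m, m)) ∪ r(p, m) ∪ t(r(q, q), q ∪ p)
  Canonicalize subterm:  r((m ∪ q) ∪ q, s(m, m))  →  r(m ∪ q, s(m, m))
  Simplify inside:  t(r(q, q), q ∪ p)  →  t(r(q, q), p ∪ q)
  Sort:  r(m ∪ q, s(m, m)) ∪ r(p, m) ∪ t(m, m) ∪ t(p, m) ∪ t(r(q, q), p ∪ q)
Right:  r(p, m) ∪ t(m, m) ∪ r((m ∪ q) ∪ q, s(m, m)) ∪ t(r(q, q), q ∪ p) ∪ r(p, m) ∪ t(p, m)
  Inside:  r((m ∪ q) ∪ q, s(m, m))  →  r(m ∪ q, s(m, m))
  Simplify inside:  t(r(q, q), q ∪ p)  →  t(r(q, q), p ∪ q)
  Drop duplicates:  drop duplicate r(p, m)
  Order the arguments:  r(m ∪ q, s(m, m)) ∪ r(p, m) ∪ t(m, m) ∪ t(p, m) ∪ t(r(q, q), p ∪ q)

Answer: yes — both canonical forms are r(m ∪ q, s(m, m)) ∪ r(p, m) ∪ t(m, m) ∪ t(p, m) ∪ t(r(q, q), p ∪ q)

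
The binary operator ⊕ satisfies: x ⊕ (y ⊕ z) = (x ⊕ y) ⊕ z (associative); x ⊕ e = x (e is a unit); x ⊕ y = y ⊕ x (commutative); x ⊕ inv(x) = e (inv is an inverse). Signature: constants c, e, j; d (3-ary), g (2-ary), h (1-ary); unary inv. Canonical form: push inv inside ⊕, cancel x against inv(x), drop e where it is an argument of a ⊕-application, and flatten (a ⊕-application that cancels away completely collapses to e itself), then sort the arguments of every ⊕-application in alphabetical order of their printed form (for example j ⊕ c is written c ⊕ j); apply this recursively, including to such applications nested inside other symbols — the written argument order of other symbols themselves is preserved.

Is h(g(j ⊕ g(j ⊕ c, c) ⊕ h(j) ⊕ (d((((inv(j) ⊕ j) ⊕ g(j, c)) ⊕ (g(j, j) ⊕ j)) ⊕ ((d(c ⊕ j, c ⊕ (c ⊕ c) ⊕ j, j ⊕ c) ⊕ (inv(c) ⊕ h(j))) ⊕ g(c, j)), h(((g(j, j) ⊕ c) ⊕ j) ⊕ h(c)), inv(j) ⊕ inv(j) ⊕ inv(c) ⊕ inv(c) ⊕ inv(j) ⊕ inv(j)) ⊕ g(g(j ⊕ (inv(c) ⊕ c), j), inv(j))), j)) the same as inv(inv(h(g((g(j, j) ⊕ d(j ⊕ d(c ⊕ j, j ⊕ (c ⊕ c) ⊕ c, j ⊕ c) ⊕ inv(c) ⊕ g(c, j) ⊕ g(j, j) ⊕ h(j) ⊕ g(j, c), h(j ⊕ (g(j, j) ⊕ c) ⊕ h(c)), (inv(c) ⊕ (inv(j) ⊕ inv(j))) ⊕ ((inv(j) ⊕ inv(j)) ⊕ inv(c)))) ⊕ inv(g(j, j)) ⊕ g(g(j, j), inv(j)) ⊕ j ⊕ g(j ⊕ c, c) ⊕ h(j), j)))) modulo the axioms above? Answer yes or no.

Left:  h(g(j ⊕ g(j ⊕ c, c) ⊕ h(j) ⊕ (d((((inv(j) ⊕ j) ⊕ g(j, c)) ⊕ (g(j, j) ⊕ j)) ⊕ ((d(c ⊕ j, c ⊕ (c ⊕ c) ⊕ j, j ⊕ c) ⊕ (inv(c) ⊕ h(j))) ⊕ g(c, j)), h(((g(j, j) ⊕ c) ⊕ j) ⊕ h(c)), inv(j) ⊕ inv(j) ⊕ inv(c) ⊕ inv(c) ⊕ inv(j) ⊕ inv(j)) ⊕ g(g(j ⊕ (inv(c) ⊕ c), j), inv(j))), j))
  Descend into:  j ⊕ g(j ⊕ c, c) ⊕ h(j) ⊕ (d((((inv(j) ⊕ j) ⊕ g(j, c)) ⊕ (g(j, j) ⊕ j)) ⊕ ((d(c ⊕ j, c ⊕ (c ⊕ c) ⊕ j, j ⊕ c) ⊕ (inv(c) ⊕ h(j))) ⊕ g(c, j)), h(((g(j, j) ⊕ c) ⊕ j) ⊕ h(c)), inv(j) ⊕ inv(j) ⊕ inv(c) ⊕ inv(c) ⊕ inv(j) ⊕ inv(j)) ⊕ g(g(j ⊕ (inv(c) ⊕ c), j), inv(j)))
  Collect terms:  j ⊕ g(c ⊕ j, c) ⊕ h(j) ⊕ d(d(c ⊕ j, c ⊕ c ⊕ c ⊕ j, c ⊕ j) ⊕ g(c, j) ⊕ g(j, c) ⊕ g(j, j) ⊕ h(j) ⊕ inv(c) ⊕ j, h(c ⊕ g(j, j) ⊕ h(c) ⊕ j), inv(c) ⊕ inv(c) ⊕ inv(j) ⊕ inv(j) ⊕ inv(j) ⊕ inv(j)) ⊕ g(g(j, j), inv(j))
  Order the arguments:  d(d(c ⊕ j, c ⊕ c ⊕ c ⊕ j, c ⊕ j) ⊕ g(c, j) ⊕ g(j, c) ⊕ g(j, j) ⊕ h(j) ⊕ inv(c) ⊕ j, h(c ⊕ g(j, j) ⊕ h(c) ⊕ j), inv(c) ⊕ inv(c) ⊕ inv(j) ⊕ inv(j) ⊕ inv(j) ⊕ inv(j)) ⊕ g(c ⊕ j, c) ⊕ g(g(j, j), inv(j)) ⊕ h(j) ⊕ j
  Rebuild:  h(g(d(d(c ⊕ j, c ⊕ c ⊕ c ⊕ j, c ⊕ j) ⊕ g(c, j) ⊕ g(j, c) ⊕ g(j, j) ⊕ h(j) ⊕ inv(c) ⊕ j, h(c ⊕ g(j, j) ⊕ h(c) ⊕ j), inv(c) ⊕ inv(c) ⊕ inv(j) ⊕ inv(j) ⊕ inv(j) ⊕ inv(j)) ⊕ g(c ⊕ j, c) ⊕ g(g(j, j), inv(j)) ⊕ h(j) ⊕ j, j))
Right:  inv(inv(h(g((g(j, j) ⊕ d(j ⊕ d(c ⊕ j, j ⊕ (c ⊕ c) ⊕ c, j ⊕ c) ⊕ inv(c) ⊕ g(c, j) ⊕ g(j, j) ⊕ h(j) ⊕ g(j, c), h(j ⊕ (g(j, j) ⊕ c) ⊕ h(c)), (inv(c) ⊕ (inv(j) ⊕ inv(j))) ⊕ ((inv(j) ⊕ inv(j)) ⊕ inv(c)))) ⊕ inv(g(j, j)) ⊕ g(g(j, j), inv(j)) ⊕ j ⊕ g(j ⊕ c, c) ⊕ h(j), j))))
  Push inv inside:  distribute inv over ⊕ and collapse double inv
  Collect terms:  h(g(d(d(c ⊕ j, c ⊕ c ⊕ c ⊕ j, c ⊕ j) ⊕ g(c, j) ⊕ g(j, c) ⊕ g(j, j) ⊕ h(j) ⊕ inv(c) ⊕ j, h(c ⊕ g(j, j) ⊕ h(c) ⊕ j), inv(c) ⊕ inv(c) ⊕ inv(j) ⊕ inv(j) ⊕ inv(j) ⊕ inv(j)) ⊕ g(c ⊕ j, c) ⊕ g(g(j, j), inv(j)) ⊕ h(j) ⊕ j, j))

Answer: yes — both canonical forms are h(g(d(d(c ⊕ j, c ⊕ c ⊕ c ⊕ j, c ⊕ j) ⊕ g(c, j) ⊕ g(j, c) ⊕ g(j, j) ⊕ h(j) ⊕ inv(c) ⊕ j, h(c ⊕ g(j, j) ⊕ h(c) ⊕ j), inv(c) ⊕ inv(c) ⊕ inv(j) ⊕ inv(j) ⊕ inv(j) ⊕ inv(j)) ⊕ g(c ⊕ j, c) ⊕ g(g(j, j), inv(j)) ⊕ h(j) ⊕ j, j))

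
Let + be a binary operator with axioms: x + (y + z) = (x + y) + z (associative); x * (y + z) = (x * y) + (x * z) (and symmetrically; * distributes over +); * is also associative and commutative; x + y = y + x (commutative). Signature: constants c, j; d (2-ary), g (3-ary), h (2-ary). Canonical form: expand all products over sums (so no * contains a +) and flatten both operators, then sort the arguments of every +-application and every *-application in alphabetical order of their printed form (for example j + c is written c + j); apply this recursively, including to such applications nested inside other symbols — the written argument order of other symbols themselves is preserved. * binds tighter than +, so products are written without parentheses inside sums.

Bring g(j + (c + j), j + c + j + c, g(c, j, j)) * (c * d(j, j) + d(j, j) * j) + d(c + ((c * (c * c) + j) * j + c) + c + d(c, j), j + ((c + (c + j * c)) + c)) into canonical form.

Expand products over sums:  c * d(j, j) * g(c + j + j, c + c + j + j, g(c, j, j)) + d(j, j) * g(c + j + j, c + c + j + j, g(c, j, j)) * j + d(c + c + c + c * c * c * j + d(c, j) + j * j, c + c + c + c * j + j)
Sort arguments:  c * d(j, j) * g(c + j + j, c + c + j + j, g(c, j, j)) + d(c + c + c + c * c * c * j + d(c, j) + j * j, c + c + c + c * j + j) + d(j, j) * g(c + j + j, c + c + j + j, g(c, j, j)) * j

Answer: c * d(j, j) * g(c + j + j, c + c + j + j, g(c, j, j)) + d(c + c + c + c * c * c * j + d(c, j) + j * j, c + c + c + c * j + j) + d(j, j) * g(c + j + j, c + c + j + j, g(c, j, j)) * j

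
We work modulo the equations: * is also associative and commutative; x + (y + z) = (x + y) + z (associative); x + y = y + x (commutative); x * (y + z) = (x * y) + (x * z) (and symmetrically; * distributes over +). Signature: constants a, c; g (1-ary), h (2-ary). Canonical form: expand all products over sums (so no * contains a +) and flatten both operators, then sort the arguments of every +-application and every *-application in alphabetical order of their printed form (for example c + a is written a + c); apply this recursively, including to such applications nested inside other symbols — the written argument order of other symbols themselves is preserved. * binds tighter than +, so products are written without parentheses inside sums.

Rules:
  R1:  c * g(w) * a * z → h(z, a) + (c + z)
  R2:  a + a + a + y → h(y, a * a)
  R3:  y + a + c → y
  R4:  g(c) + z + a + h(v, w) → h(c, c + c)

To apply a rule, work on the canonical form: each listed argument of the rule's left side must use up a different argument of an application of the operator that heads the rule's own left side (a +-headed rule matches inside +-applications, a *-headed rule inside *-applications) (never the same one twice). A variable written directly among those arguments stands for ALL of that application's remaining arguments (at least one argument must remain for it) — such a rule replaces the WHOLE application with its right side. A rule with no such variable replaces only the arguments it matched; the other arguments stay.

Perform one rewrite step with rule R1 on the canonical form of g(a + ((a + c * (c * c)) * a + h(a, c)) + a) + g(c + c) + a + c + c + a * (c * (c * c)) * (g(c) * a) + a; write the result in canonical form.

Answer: a + a + a * c * c + c + c + c + g(a + a + a * a + a * c * c * c + h(a, c)) + g(c + c) + h(a * c * c, a)

Derivation:
Canonical form:  a + a + a * a * c * c * c * g(c) + c + c + g(a + a + a * a + a * c * c * c + h(a, c)) + g(c + c)
Apply R1:  consuming a, c, g(c);  w := c, z := a * c * c
The variable takes the whole remainder — replace the entire application.
Result:  a + a + a * c * c + c + c + c + g(a + a + a * a + a * c * c * c + h(a, c)) + g(c + c) + h(a * c * c, a)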